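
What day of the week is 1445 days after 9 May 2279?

Monday

First find the weekday of May 9, 2279. Doomsday rule: the anchor day for the 2200s is Friday. For year 79: 79÷12 = 6 r 7, and 7÷4 = 1, so 6+7+1 = 14.
Friday + 14 ≡ Friday — that's 2279's doomsday.
In May the doomsday date is May 9.
May 9 is the doomsday itself: Friday.
1445 mod 7 = 3, so 1445 days after a Friday is Friday + 3 = Monday.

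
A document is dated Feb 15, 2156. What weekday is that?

Sunday

Doomsday rule: the anchor day for the 2100s is Sunday. For year 56: 56÷12 = 4 r 8, and 8÷4 = 2, so 4+8+2 = 14.
Sunday + 14 ≡ Sunday — that's 2156's doomsday.
In February the doomsday date is Feb 29 (2156 is a leap year (divisible by 4)).
Feb 15 is 14 days before Feb 29; 14 mod 7 = 0, so Sunday − 0 = Sunday.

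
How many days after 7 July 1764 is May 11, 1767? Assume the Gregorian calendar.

Jul 7, 1764 → Jul 7, 1765: 365 days.
Jul 7, 1765 → Jul 7, 1766: 365 days.
Jul 7, 1766 → Aug 7, 1766: 31 days (July has 31).
Aug 7, 1766 → Sep 7, 1766: 31 days (August has 31).
Sep 7, 1766 → Oct 7, 1766: 30 days (September has 30).
Oct 7, 1766 → Nov 7, 1766: 31 days (October has 31).
Nov 7, 1766 → Dec 7, 1766: 30 days (November has 30).
Dec 7, 1766 → Jan 7, 1767: 31 days (December has 31).
Jan 7, 1767 → Feb 7, 1767: 31 days (January has 31).
Feb 7, 1767 → Mar 7, 1767: 28 days (February has 28).
Mar 7, 1767 → Apr 7, 1767: 31 days (March has 31).
Apr 7, 1767 → May 7, 1767: 30 days (April has 30).
May 7, 1767 → May 11, 1767: 4 days.
Total: 1038 days.

1038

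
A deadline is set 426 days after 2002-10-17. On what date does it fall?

December 17, 2003

+365 (one year) → Oct 17, 2003 (61 left).
Oct has 31 days: +15 → Nov 1, 2003 (46 left).
Nov has 30 days: +30 → Dec 1, 2003 (16 left).
+16 → Dec 17, 2003.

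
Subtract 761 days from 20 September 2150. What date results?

−365 (one year) → Sep 20, 2149 (396 left).
−20 → Aug 31, 2149 (end of Aug, 31 days; 376 left).
−31 → Jul 31, 2149 (end of Jul, 31 days; 345 left).
−31 → Jun 30, 2149 (end of Jun, 30 days; 314 left).
−30 → May 31, 2149 (end of May, 31 days; 284 left).
−31 → Apr 30, 2149 (end of Apr, 30 days; 253 left).
−30 → Mar 31, 2149 (end of Mar, 31 days; 223 left).
−31 → Feb 28, 2149 (end of Feb, 28 days; 192 left).
−28 → Jan 31, 2149 (end of Jan, 31 days; 164 left).
−31 → Dec 31, 2148 (end of Dec, 31 days; 133 left).
−31 → Nov 30, 2148 (end of Nov, 30 days; 102 left).
−30 → Oct 31, 2148 (end of Oct, 31 days; 72 left).
−31 → Sep 30, 2148 (end of Sep, 30 days; 41 left).
−30 → Aug 31, 2148 (end of Aug, 31 days; 11 left).
−11 → Aug 20, 2148.

August 20, 2148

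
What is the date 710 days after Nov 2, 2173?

+365 (one year) → Nov 2, 2174 (345 left).
Nov has 30 days: +29 → Dec 1, 2174 (316 left).
Dec has 31 days: +31 → Jan 1, 2175 (285 left).
Jan has 31 days: +31 → Feb 1, 2175 (254 left).
Feb has 28 days: +28 → Mar 1, 2175 (226 left).
Mar has 31 days: +31 → Apr 1, 2175 (195 left).
Apr has 30 days: +30 → May 1, 2175 (165 left).
May has 31 days: +31 → Jun 1, 2175 (134 left).
Jun has 30 days: +30 → Jul 1, 2175 (104 left).
Jul has 31 days: +31 → Aug 1, 2175 (73 left).
Aug has 31 days: +31 → Sep 1, 2175 (42 left).
Sep has 30 days: +30 → Oct 1, 2175 (12 left).
+12 → Oct 13, 2175.

October 13, 2175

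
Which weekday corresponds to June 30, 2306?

Doomsday rule: the anchor day for the 2300s is Wednesday. For year 06: 6÷12 = 0 r 6, and 6÷4 = 1, so 0+6+1 = 7.
Wednesday + 7 ≡ Wednesday — that's 2306's doomsday.
In June the doomsday date is Jun 6.
Jun 30 is 24 days after Jun 6; 24 mod 7 = 3, so Wednesday + 3 = Saturday.

Saturday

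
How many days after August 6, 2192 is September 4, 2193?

394

Aug 6, 2192 → Sep 6, 2192: 31 days (August has 31).
Sep 6, 2192 → Oct 6, 2192: 30 days (September has 30).
Oct 6, 2192 → Nov 6, 2192: 31 days (October has 31).
Nov 6, 2192 → Dec 6, 2192: 30 days (November has 30).
Dec 6, 2192 → Jan 6, 2193: 31 days (December has 31).
Jan 6, 2193 → Feb 6, 2193: 31 days (January has 31).
Feb 6, 2193 → Mar 6, 2193: 28 days (February has 28).
Mar 6, 2193 → Apr 6, 2193: 31 days (March has 31).
Apr 6, 2193 → May 6, 2193: 30 days (April has 30).
May 6, 2193 → Jun 6, 2193: 31 days (May has 31).
Jun 6, 2193 → Jul 6, 2193: 30 days (June has 30).
Jul 6, 2193 → Aug 6, 2193: 31 days (July has 31).
Aug 6, 2193 → Sep 4, 2193: 29 days.
Total: 394 days.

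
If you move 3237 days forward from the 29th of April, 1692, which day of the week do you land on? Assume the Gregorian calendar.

Friday

Apr 29, 1692 is a Tuesday.
3237 mod 7 = 3, so 3237 days after a Tuesday is Tuesday + 3 = Friday.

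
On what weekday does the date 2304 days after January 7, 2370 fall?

Thursday

Jan 7, 2370 is a Wednesday.
2304 mod 7 = 1, so 2304 days after a Wednesday is Wednesday + 1 = Thursday.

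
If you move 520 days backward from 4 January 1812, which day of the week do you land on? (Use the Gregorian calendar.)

Jan 4, 1812 is a Saturday.
520 mod 7 = 2, so 520 days before a Saturday is Saturday − 2 = Thursday.

Thursday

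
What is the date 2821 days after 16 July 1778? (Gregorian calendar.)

April 6, 1786

+365 (one year) → Jul 16, 1779 (2456 left).
+366 (one year; includes Feb 29, 1780) → Jul 16, 1780 (2090 left).
+365 (one year) → Jul 16, 1781 (1725 left).
+365 (one year) → Jul 16, 1782 (1360 left).
+365 (one year) → Jul 16, 1783 (995 left).
+366 (one year; includes Feb 29, 1784) → Jul 16, 1784 (629 left).
+365 (one year) → Jul 16, 1785 (264 left).
Jul has 31 days: +16 → Aug 1, 1785 (248 left).
Aug has 31 days: +31 → Sep 1, 1785 (217 left).
Sep has 30 days: +30 → Oct 1, 1785 (187 left).
Oct has 31 days: +31 → Nov 1, 1785 (156 left).
Nov has 30 days: +30 → Dec 1, 1785 (126 left).
Dec has 31 days: +31 → Jan 1, 1786 (95 left).
Jan has 31 days: +31 → Feb 1, 1786 (64 left).
Feb has 28 days: +28 → Mar 1, 1786 (36 left).
Mar has 31 days: +31 → Apr 1, 1786 (5 left).
+5 → Apr 6, 1786.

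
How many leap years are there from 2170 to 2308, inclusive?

33

Multiples of 4 in [2170,2308]: 35.
Of those, multiples of 100: 2 (not leap unless ÷400).
Multiples of 400: 0.
Leap years = 35 − 2 + 0 = 33.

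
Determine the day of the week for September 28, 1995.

Thursday

Doomsday rule: the anchor day for the 1900s is Wednesday. For year 95: 95÷12 = 7 r 11, and 11÷4 = 2, so 7+11+2 = 20.
Wednesday + 20 ≡ Tuesday — that's 1995's doomsday.
In September the doomsday date is Sep 5.
Sep 28 is 23 days after Sep 5; 23 mod 7 = 2, so Tuesday + 2 = Thursday.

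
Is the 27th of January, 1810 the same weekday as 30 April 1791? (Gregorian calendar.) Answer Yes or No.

From Apr 30, 1791 to Jan 27, 1810 is 6846 days.
6846 mod 7 = 0, so they are the same weekday.
(Apr 30, 1791 is a Saturday; Jan 27, 1810 is a Saturday.)

Yes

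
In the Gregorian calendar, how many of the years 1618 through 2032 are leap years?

Multiples of 4 in [1618,2032]: 104.
Of those, multiples of 100: 4 (not leap unless ÷400).
Multiples of 400: 1.
Leap years = 104 − 4 + 1 = 101.

101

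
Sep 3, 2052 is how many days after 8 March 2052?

179

Mar 8, 2052 → Apr 8, 2052: 31 days (March has 31).
Apr 8, 2052 → May 8, 2052: 30 days (April has 30).
May 8, 2052 → Jun 8, 2052: 31 days (May has 31).
Jun 8, 2052 → Jul 8, 2052: 30 days (June has 30).
Jul 8, 2052 → Aug 8, 2052: 31 days (July has 31).
Aug 8, 2052 → Sep 3, 2052: 26 days.
Total: 179 days.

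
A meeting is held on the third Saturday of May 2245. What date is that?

May 1, 2245 is a Thursday.
The first Saturday is therefore May 3 (2 days later).
The third Saturday is 3 + 2×7 = May 17.

May 17, 2245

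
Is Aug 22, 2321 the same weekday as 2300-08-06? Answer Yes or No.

Yes

From Aug 6, 2300 to Aug 22, 2321 is 7686 days.
7686 mod 7 = 0, so they are the same weekday.
(Aug 6, 2300 is a Monday; Aug 22, 2321 is a Monday.)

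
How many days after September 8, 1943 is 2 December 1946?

1181

Sep 8, 1943 → Sep 8, 1944: 366 days (Feb 29, 1944 is in that span).
Sep 8, 1944 → Sep 8, 1945: 365 days.
Sep 8, 1945 → Sep 8, 1946: 365 days.
Sep 8, 1946 → Oct 8, 1946: 30 days (September has 30).
Oct 8, 1946 → Nov 8, 1946: 31 days (October has 31).
Nov 8, 1946 → Dec 2, 1946: 24 days.
Total: 1181 days.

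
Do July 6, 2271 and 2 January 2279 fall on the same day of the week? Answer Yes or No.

Yes

From Jul 6, 2271 to Jan 2, 2279 is 2737 days.
2737 mod 7 = 0, so they are the same weekday.
(Jul 6, 2271 is a Thursday; Jan 2, 2279 is a Thursday.)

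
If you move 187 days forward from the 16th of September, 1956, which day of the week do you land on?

First find the weekday of Sep 16, 1956. Doomsday rule: the anchor day for the 1900s is Wednesday. For year 56: 56÷12 = 4 r 8, and 8÷4 = 2, so 4+8+2 = 14.
Wednesday + 14 ≡ Wednesday — that's 1956's doomsday.
In September the doomsday date is Sep 5.
Sep 16 is 11 days after Sep 5; 11 mod 7 = 4, so Wednesday + 4 = Sunday.
187 mod 7 = 5, so 187 days after a Sunday is Sunday + 5 = Friday.

Friday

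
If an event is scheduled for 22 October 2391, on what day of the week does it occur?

Doomsday rule: the anchor day for the 2300s is Wednesday. For year 91: 91÷12 = 7 r 7, and 7÷4 = 1, so 7+7+1 = 15.
Wednesday + 15 ≡ Thursday — that's 2391's doomsday.
In October the doomsday date is Oct 10.
Oct 22 is 12 days after Oct 10; 12 mod 7 = 5, so Thursday + 5 = Tuesday.

Tuesday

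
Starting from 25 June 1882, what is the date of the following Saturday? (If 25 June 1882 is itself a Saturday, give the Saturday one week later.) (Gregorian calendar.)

Jun 25, 1882 is a Sunday.
From Sunday to the next Saturday is 6 days.
Jun 25, 1882 + 6 = Jul 1, 1882.

July 1, 1882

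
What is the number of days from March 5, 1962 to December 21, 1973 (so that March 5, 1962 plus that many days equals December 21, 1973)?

4309

Mar 5, 1962 → Mar 5, 1963: 365 days.
Mar 5, 1963 → Mar 5, 1964: 366 days (Feb 29, 1964 is in that span).
Mar 5, 1964 → Mar 5, 1965: 365 days.
Mar 5, 1965 → Mar 5, 1966: 365 days.
Mar 5, 1966 → Mar 5, 1967: 365 days.
Mar 5, 1967 → Mar 5, 1968: 366 days (Feb 29, 1968 is in that span).
Mar 5, 1968 → Mar 5, 1969: 365 days.
Mar 5, 1969 → Mar 5, 1970: 365 days.
Mar 5, 1970 → Mar 5, 1971: 365 days.
Mar 5, 1971 → Mar 5, 1972: 366 days (Feb 29, 1972 is in that span).
Mar 5, 1972 → Mar 5, 1973: 365 days.
Mar 5, 1973 → Apr 5, 1973: 31 days (March has 31).
Apr 5, 1973 → May 5, 1973: 30 days (April has 30).
May 5, 1973 → Jun 5, 1973: 31 days (May has 31).
Jun 5, 1973 → Jul 5, 1973: 30 days (June has 30).
Jul 5, 1973 → Aug 5, 1973: 31 days (July has 31).
Aug 5, 1973 → Sep 5, 1973: 31 days (August has 31).
Sep 5, 1973 → Oct 5, 1973: 30 days (September has 30).
Oct 5, 1973 → Nov 5, 1973: 31 days (October has 31).
Nov 5, 1973 → Dec 5, 1973: 30 days (November has 30).
Dec 5, 1973 → Dec 21, 1973: 16 days.
Total: 4309 days.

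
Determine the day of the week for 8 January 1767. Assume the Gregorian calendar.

Thursday

Doomsday rule: the anchor day for the 1700s is Sunday. For year 67: 67÷12 = 5 r 7, and 7÷4 = 1, so 5+7+1 = 13.
Sunday + 13 ≡ Saturday — that's 1767's doomsday.
In January the doomsday date is Jan 3 (1767 is not a leap year).
Jan 8 is 5 days after Jan 3; 5 mod 7 = 5, so Saturday + 5 = Thursday.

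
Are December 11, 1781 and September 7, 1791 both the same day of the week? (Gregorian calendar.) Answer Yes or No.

No

From Dec 11, 1781 to Sep 7, 1791 is 3557 days.
3557 mod 7 = 1, so they are different weekdays.
(Dec 11, 1781 is a Tuesday; Sep 7, 1791 is a Wednesday.)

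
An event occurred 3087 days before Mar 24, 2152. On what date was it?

October 11, 2143

−366 (one year; includes Feb 29, 2152) → Mar 24, 2151 (2721 left).
−365 (one year) → Mar 24, 2150 (2356 left).
−365 (one year) → Mar 24, 2149 (1991 left).
−365 (one year) → Mar 24, 2148 (1626 left).
−366 (one year; includes Feb 29, 2148) → Mar 24, 2147 (1260 left).
−365 (one year) → Mar 24, 2146 (895 left).
−365 (one year) → Mar 24, 2145 (530 left).
−365 (one year) → Mar 24, 2144 (165 left).
−24 → Feb 29, 2144 (end of Feb, 29 days; 141 left).
−29 → Jan 31, 2144 (end of Jan, 31 days; 112 left).
−31 → Dec 31, 2143 (end of Dec, 31 days; 81 left).
−31 → Nov 30, 2143 (end of Nov, 30 days; 50 left).
−30 → Oct 31, 2143 (end of Oct, 31 days; 20 left).
−20 → Oct 11, 2143.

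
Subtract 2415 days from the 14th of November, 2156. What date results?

April 5, 2150

−366 (one year; includes Feb 29, 2156) → Nov 14, 2155 (2049 left).
−365 (one year) → Nov 14, 2154 (1684 left).
−365 (one year) → Nov 14, 2153 (1319 left).
−365 (one year) → Nov 14, 2152 (954 left).
−366 (one year; includes Feb 29, 2152) → Nov 14, 2151 (588 left).
−365 (one year) → Nov 14, 2150 (223 left).
−14 → Oct 31, 2150 (end of Oct, 31 days; 209 left).
−31 → Sep 30, 2150 (end of Sep, 30 days; 178 left).
−30 → Aug 31, 2150 (end of Aug, 31 days; 148 left).
−31 → Jul 31, 2150 (end of Jul, 31 days; 117 left).
−31 → Jun 30, 2150 (end of Jun, 30 days; 86 left).
−30 → May 31, 2150 (end of May, 31 days; 56 left).
−31 → Apr 30, 2150 (end of Apr, 30 days; 25 left).
−25 → Apr 5, 2150.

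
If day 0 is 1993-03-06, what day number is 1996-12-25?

1390

Mar 6, 1993 → Mar 6, 1994: 365 days.
Mar 6, 1994 → Mar 6, 1995: 365 days.
Mar 6, 1995 → Mar 6, 1996: 366 days (Feb 29, 1996 is in that span).
Mar 6, 1996 → Apr 6, 1996: 31 days (March has 31).
Apr 6, 1996 → May 6, 1996: 30 days (April has 30).
May 6, 1996 → Jun 6, 1996: 31 days (May has 31).
Jun 6, 1996 → Jul 6, 1996: 30 days (June has 30).
Jul 6, 1996 → Aug 6, 1996: 31 days (July has 31).
Aug 6, 1996 → Sep 6, 1996: 31 days (August has 31).
Sep 6, 1996 → Oct 6, 1996: 30 days (September has 30).
Oct 6, 1996 → Nov 6, 1996: 31 days (October has 31).
Nov 6, 1996 → Dec 6, 1996: 30 days (November has 30).
Dec 6, 1996 → Dec 25, 1996: 19 days.
Total: 1390 days.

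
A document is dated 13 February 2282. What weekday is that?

Monday

Doomsday rule: the anchor day for the 2200s is Friday. For year 82: 82÷12 = 6 r 10, and 10÷4 = 2, so 6+10+2 = 18.
Friday + 18 ≡ Tuesday — that's 2282's doomsday.
In February the doomsday date is Feb 28 (2282 is not a leap year).
Feb 13 is 15 days before Feb 28; 15 mod 7 = 1, so Tuesday − 1 = Monday.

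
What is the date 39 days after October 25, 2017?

December 3, 2017

Oct has 31 days: +7 → Nov 1, 2017 (32 left).
Nov has 30 days: +30 → Dec 1, 2017 (2 left).
+2 → Dec 3, 2017.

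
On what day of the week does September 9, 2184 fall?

Doomsday rule: the anchor day for the 2100s is Sunday. For year 84: 84÷12 = 7 r 0, and 0÷4 = 0, so 7+0+0 = 7.
Sunday + 7 ≡ Sunday — that's 2184's doomsday.
In September the doomsday date is Sep 5.
Sep 9 is 4 days after Sep 5; 4 mod 7 = 4, so Sunday + 4 = Thursday.

Thursday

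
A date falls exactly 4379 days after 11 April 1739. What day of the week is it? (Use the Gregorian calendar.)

First find the weekday of Apr 11, 1739. Doomsday rule: the anchor day for the 1700s is Sunday. For year 39: 39÷12 = 3 r 3, and 3÷4 = 0, so 3+3+0 = 6.
Sunday + 6 ≡ Saturday — that's 1739's doomsday.
In April the doomsday date is Apr 4.
Apr 11 is 7 days after Apr 4; 7 mod 7 = 0, so Saturday + 0 = Saturday.
4379 mod 7 = 4, so 4379 days after a Saturday is Saturday + 4 = Wednesday.

Wednesday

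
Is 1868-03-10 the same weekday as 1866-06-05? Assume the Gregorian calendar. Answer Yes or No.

From Jun 5, 1866 to Mar 10, 1868 is 644 days.
644 mod 7 = 0, so they are the same weekday.
(Jun 5, 1866 is a Tuesday; Mar 10, 1868 is a Tuesday.)

Yes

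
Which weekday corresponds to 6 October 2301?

Sunday

Doomsday rule: the anchor day for the 2300s is Wednesday. For year 01: 1÷12 = 0 r 1, and 1÷4 = 0, so 0+1+0 = 1.
Wednesday + 1 ≡ Thursday — that's 2301's doomsday.
In October the doomsday date is Oct 10.
Oct 6 is 4 days before Oct 10; 4 mod 7 = 4, so Thursday − 4 = Sunday.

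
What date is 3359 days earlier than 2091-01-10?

−365 (one year) → Jan 10, 2090 (2994 left).
−365 (one year) → Jan 10, 2089 (2629 left).
−366 (one year; includes Feb 29, 2088) → Jan 10, 2088 (2263 left).
−365 (one year) → Jan 10, 2087 (1898 left).
−365 (one year) → Jan 10, 2086 (1533 left).
−365 (one year) → Jan 10, 2085 (1168 left).
−366 (one year; includes Feb 29, 2084) → Jan 10, 2084 (802 left).
−365 (one year) → Jan 10, 2083 (437 left).
−365 (one year) → Jan 10, 2082 (72 left).
−10 → Dec 31, 2081 (end of Dec, 31 days; 62 left).
−31 → Nov 30, 2081 (end of Nov, 30 days; 31 left).
−30 → Oct 31, 2081 (end of Oct, 31 days; 1 left).
−1 → Oct 30, 2081.

October 30, 2081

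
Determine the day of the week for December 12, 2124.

Tuesday

Doomsday rule: the anchor day for the 2100s is Sunday. For year 24: 24÷12 = 2 r 0, and 0÷4 = 0, so 2+0+0 = 2.
Sunday + 2 ≡ Tuesday — that's 2124's doomsday.
In December the doomsday date is Dec 12.
Dec 12 is the doomsday itself: Tuesday.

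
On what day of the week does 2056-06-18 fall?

Doomsday rule: the anchor day for the 2000s is Tuesday. For year 56: 56÷12 = 4 r 8, and 8÷4 = 2, so 4+8+2 = 14.
Tuesday + 14 ≡ Tuesday — that's 2056's doomsday.
In June the doomsday date is Jun 6.
Jun 18 is 12 days after Jun 6; 12 mod 7 = 5, so Tuesday + 5 = Sunday.

Sunday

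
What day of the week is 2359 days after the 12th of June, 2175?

First find the weekday of Jun 12, 2175. Doomsday rule: the anchor day for the 2100s is Sunday. For year 75: 75÷12 = 6 r 3, and 3÷4 = 0, so 6+3+0 = 9.
Sunday + 9 ≡ Tuesday — that's 2175's doomsday.
In June the doomsday date is Jun 6.
Jun 12 is 6 days after Jun 6; 6 mod 7 = 6, so Tuesday + 6 = Monday.
2359 mod 7 = 0, so 2359 days after a Monday is Monday + 0 = Monday.

Monday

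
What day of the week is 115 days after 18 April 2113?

First find the weekday of Apr 18, 2113. Doomsday rule: the anchor day for the 2100s is Sunday. For year 13: 13÷12 = 1 r 1, and 1÷4 = 0, so 1+1+0 = 2.
Sunday + 2 ≡ Tuesday — that's 2113's doomsday.
In April the doomsday date is Apr 4.
Apr 18 is 14 days after Apr 4; 14 mod 7 = 0, so Tuesday + 0 = Tuesday.
115 mod 7 = 3, so 115 days after a Tuesday is Tuesday + 3 = Friday.

Friday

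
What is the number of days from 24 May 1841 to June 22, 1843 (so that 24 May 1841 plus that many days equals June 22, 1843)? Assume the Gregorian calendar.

759

May 24, 1841 → May 24, 1842: 365 days.
May 24, 1842 → Jun 24, 1842: 31 days (May has 31).
Jun 24, 1842 → Jul 24, 1842: 30 days (June has 30).
Jul 24, 1842 → Aug 24, 1842: 31 days (July has 31).
Aug 24, 1842 → Sep 24, 1842: 31 days (August has 31).
Sep 24, 1842 → Oct 24, 1842: 30 days (September has 30).
Oct 24, 1842 → Nov 24, 1842: 31 days (October has 31).
Nov 24, 1842 → Dec 24, 1842: 30 days (November has 30).
Dec 24, 1842 → Jan 24, 1843: 31 days (December has 31).
Jan 24, 1843 → Feb 24, 1843: 31 days (January has 31).
Feb 24, 1843 → Mar 24, 1843: 28 days (February has 28).
Mar 24, 1843 → Apr 24, 1843: 31 days (March has 31).
Apr 24, 1843 → May 24, 1843: 30 days (April has 30).
May 24, 1843 → Jun 22, 1843: 29 days.
Total: 759 days.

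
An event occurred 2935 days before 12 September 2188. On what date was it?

August 30, 2180

−366 (one year; includes Feb 29, 2188) → Sep 12, 2187 (2569 left).
−365 (one year) → Sep 12, 2186 (2204 left).
−365 (one year) → Sep 12, 2185 (1839 left).
−365 (one year) → Sep 12, 2184 (1474 left).
−366 (one year; includes Feb 29, 2184) → Sep 12, 2183 (1108 left).
−365 (one year) → Sep 12, 2182 (743 left).
−365 (one year) → Sep 12, 2181 (378 left).
−12 → Aug 31, 2181 (end of Aug, 31 days; 366 left).
−31 → Jul 31, 2181 (end of Jul, 31 days; 335 left).
−31 → Jun 30, 2181 (end of Jun, 30 days; 304 left).
−30 → May 31, 2181 (end of May, 31 days; 274 left).
−31 → Apr 30, 2181 (end of Apr, 30 days; 243 left).
−30 → Mar 31, 2181 (end of Mar, 31 days; 213 left).
−31 → Feb 28, 2181 (end of Feb, 28 days; 182 left).
−28 → Jan 31, 2181 (end of Jan, 31 days; 154 left).
−31 → Dec 31, 2180 (end of Dec, 31 days; 123 left).
−31 → Nov 30, 2180 (end of Nov, 30 days; 92 left).
−30 → Oct 31, 2180 (end of Oct, 31 days; 62 left).
−31 → Sep 30, 2180 (end of Sep, 30 days; 31 left).
−30 → Aug 31, 2180 (end of Aug, 31 days; 1 left).
−1 → Aug 30, 2180.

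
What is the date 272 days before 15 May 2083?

August 16, 2082

−15 → Apr 30, 2083 (end of Apr, 30 days; 257 left).
−30 → Mar 31, 2083 (end of Mar, 31 days; 227 left).
−31 → Feb 28, 2083 (end of Feb, 28 days; 196 left).
−28 → Jan 31, 2083 (end of Jan, 31 days; 168 left).
−31 → Dec 31, 2082 (end of Dec, 31 days; 137 left).
−31 → Nov 30, 2082 (end of Nov, 30 days; 106 left).
−30 → Oct 31, 2082 (end of Oct, 31 days; 76 left).
−31 → Sep 30, 2082 (end of Sep, 30 days; 45 left).
−30 → Aug 31, 2082 (end of Aug, 31 days; 15 left).
−15 → Aug 16, 2082.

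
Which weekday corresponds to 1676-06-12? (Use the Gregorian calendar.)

Friday

Doomsday rule: the anchor day for the 1600s is Tuesday. For year 76: 76÷12 = 6 r 4, and 4÷4 = 1, so 6+4+1 = 11.
Tuesday + 11 ≡ Saturday — that's 1676's doomsday.
In June the doomsday date is Jun 6.
Jun 12 is 6 days after Jun 6; 6 mod 7 = 6, so Saturday + 6 = Friday.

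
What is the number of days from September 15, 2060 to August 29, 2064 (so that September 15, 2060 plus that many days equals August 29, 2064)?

1444

Sep 15, 2060 → Sep 15, 2061: 365 days.
Sep 15, 2061 → Sep 15, 2062: 365 days.
Sep 15, 2062 → Sep 15, 2063: 365 days.
Sep 15, 2063 → Oct 15, 2063: 30 days (September has 30).
Oct 15, 2063 → Nov 15, 2063: 31 days (October has 31).
Nov 15, 2063 → Dec 15, 2063: 30 days (November has 30).
Dec 15, 2063 → Jan 15, 2064: 31 days (December has 31).
Jan 15, 2064 → Feb 15, 2064: 31 days (January has 31).
Feb 15, 2064 → Mar 15, 2064: 29 days (February has 29).
Mar 15, 2064 → Apr 15, 2064: 31 days (March has 31).
Apr 15, 2064 → May 15, 2064: 30 days (April has 30).
May 15, 2064 → Jun 15, 2064: 31 days (May has 31).
Jun 15, 2064 → Jul 15, 2064: 30 days (June has 30).
Jul 15, 2064 → Aug 15, 2064: 31 days (July has 31).
Aug 15, 2064 → Aug 29, 2064: 14 days.
Total: 1444 days.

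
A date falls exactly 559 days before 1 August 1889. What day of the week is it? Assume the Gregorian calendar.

First find the weekday of Aug 1, 1889. Doomsday rule: the anchor day for the 1800s is Friday. For year 89: 89÷12 = 7 r 5, and 5÷4 = 1, so 7+5+1 = 13.
Friday + 13 ≡ Thursday — that's 1889's doomsday.
In August the doomsday date is Aug 8.
Aug 1 is 7 days before Aug 8; 7 mod 7 = 0, so Thursday − 0 = Thursday.
559 mod 7 = 6, so 559 days before a Thursday is Thursday − 6 = Friday.

Friday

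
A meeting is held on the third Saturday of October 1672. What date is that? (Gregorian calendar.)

October 15, 1672

October 1, 1672 is a Saturday.
The first Saturday is therefore October 1 (same day).
The third Saturday is 1 + 2×7 = October 15.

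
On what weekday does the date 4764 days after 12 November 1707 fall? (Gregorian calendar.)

Wednesday

First find the weekday of Nov 12, 1707. Doomsday rule: the anchor day for the 1700s is Sunday. For year 07: 7÷12 = 0 r 7, and 7÷4 = 1, so 0+7+1 = 8.
Sunday + 8 ≡ Monday — that's 1707's doomsday.
In November the doomsday date is Nov 7.
Nov 12 is 5 days after Nov 7; 5 mod 7 = 5, so Monday + 5 = Saturday.
4764 mod 7 = 4, so 4764 days after a Saturday is Saturday + 4 = Wednesday.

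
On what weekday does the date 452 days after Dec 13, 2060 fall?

First find the weekday of Dec 13, 2060. Doomsday rule: the anchor day for the 2000s is Tuesday. For year 60: 60÷12 = 5 r 0, and 0÷4 = 0, so 5+0+0 = 5.
Tuesday + 5 ≡ Sunday — that's 2060's doomsday.
In December the doomsday date is Dec 12.
Dec 13 is 1 day after Dec 12; 1 mod 7 = 1, so Sunday + 1 = Monday.
452 mod 7 = 4, so 452 days after a Monday is Monday + 4 = Friday.

Friday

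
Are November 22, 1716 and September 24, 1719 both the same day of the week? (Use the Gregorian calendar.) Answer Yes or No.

Yes

From Nov 22, 1716 to Sep 24, 1719 is 1036 days.
1036 mod 7 = 0, so they are the same weekday.
(Nov 22, 1716 is a Sunday; Sep 24, 1719 is a Sunday.)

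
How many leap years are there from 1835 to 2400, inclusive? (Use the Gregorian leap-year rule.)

138

Multiples of 4 in [1835,2400]: 142.
Of those, multiples of 100: 6 (not leap unless ÷400).
Multiples of 400: 2.
Leap years = 142 − 6 + 2 = 138.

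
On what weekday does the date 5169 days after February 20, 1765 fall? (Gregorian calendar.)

Saturday

First find the weekday of Feb 20, 1765. Doomsday rule: the anchor day for the 1700s is Sunday. For year 65: 65÷12 = 5 r 5, and 5÷4 = 1, so 5+5+1 = 11.
Sunday + 11 ≡ Thursday — that's 1765's doomsday.
In February the doomsday date is Feb 28 (1765 is not a leap year).
Feb 20 is 8 days before Feb 28; 8 mod 7 = 1, so Thursday − 1 = Wednesday.
5169 mod 7 = 3, so 5169 days after a Wednesday is Wednesday + 3 = Saturday.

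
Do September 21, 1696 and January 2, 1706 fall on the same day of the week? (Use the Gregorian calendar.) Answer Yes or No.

No

From Sep 21, 1696 to Jan 2, 1706 is 3389 days.
3389 mod 7 = 1, so they are different weekdays.
(Sep 21, 1696 is a Friday; Jan 2, 1706 is a Saturday.)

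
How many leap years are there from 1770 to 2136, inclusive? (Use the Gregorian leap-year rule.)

89

Multiples of 4 in [1770,2136]: 92.
Of those, multiples of 100: 4 (not leap unless ÷400).
Multiples of 400: 1.
Leap years = 92 − 4 + 1 = 89.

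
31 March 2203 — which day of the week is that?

Thursday

Doomsday rule: the anchor day for the 2200s is Friday. For year 03: 3÷12 = 0 r 3, and 3÷4 = 0, so 0+3+0 = 3.
Friday + 3 ≡ Monday — that's 2203's doomsday.
In March the doomsday date is Mar 14.
Mar 31 is 17 days after Mar 14; 17 mod 7 = 3, so Monday + 3 = Thursday.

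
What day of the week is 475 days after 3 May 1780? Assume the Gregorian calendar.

May 3, 1780 is a Wednesday.
475 mod 7 = 6, so 475 days after a Wednesday is Wednesday + 6 = Tuesday.

Tuesday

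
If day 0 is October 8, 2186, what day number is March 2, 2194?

Oct 8, 2186 → Oct 8, 2187: 365 days.
Oct 8, 2187 → Oct 8, 2188: 366 days (Feb 29, 2188 is in that span).
Oct 8, 2188 → Oct 8, 2189: 365 days.
Oct 8, 2189 → Oct 8, 2190: 365 days.
Oct 8, 2190 → Oct 8, 2191: 365 days.
Oct 8, 2191 → Oct 8, 2192: 366 days (Feb 29, 2192 is in that span).
Oct 8, 2192 → Oct 8, 2193: 365 days.
Oct 8, 2193 → Nov 8, 2193: 31 days (October has 31).
Nov 8, 2193 → Dec 8, 2193: 30 days (November has 30).
Dec 8, 2193 → Jan 8, 2194: 31 days (December has 31).
Jan 8, 2194 → Feb 8, 2194: 31 days (January has 31).
Feb 8, 2194 → Mar 2, 2194: 22 days.
Total: 2702 days.

2702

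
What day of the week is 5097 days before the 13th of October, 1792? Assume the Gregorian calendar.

Friday

Oct 13, 1792 is a Saturday.
5097 mod 7 = 1, so 5097 days before a Saturday is Saturday − 1 = Friday.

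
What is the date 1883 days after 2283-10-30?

December 25, 2288

+366 (one year; includes Feb 29, 2284) → Oct 30, 2284 (1517 left).
+365 (one year) → Oct 30, 2285 (1152 left).
+365 (one year) → Oct 30, 2286 (787 left).
+365 (one year) → Oct 30, 2287 (422 left).
+366 (one year; includes Feb 29, 2288) → Oct 30, 2288 (56 left).
Oct has 31 days: +2 → Nov 1, 2288 (54 left).
Nov has 30 days: +30 → Dec 1, 2288 (24 left).
+24 → Dec 25, 2288.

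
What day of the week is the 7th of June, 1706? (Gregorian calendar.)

Monday

Doomsday rule: the anchor day for the 1700s is Sunday. For year 06: 6÷12 = 0 r 6, and 6÷4 = 1, so 0+6+1 = 7.
Sunday + 7 ≡ Sunday — that's 1706's doomsday.
In June the doomsday date is Jun 6.
Jun 7 is 1 day after Jun 6; 1 mod 7 = 1, so Sunday + 1 = Monday.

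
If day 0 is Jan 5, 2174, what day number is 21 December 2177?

1446

Jan 5, 2174 → Jan 5, 2175: 365 days.
Jan 5, 2175 → Jan 5, 2176: 365 days.
Jan 5, 2176 → Jan 5, 2177: 366 days (Feb 29, 2176 is in that span).
Jan 5, 2177 → Feb 5, 2177: 31 days (January has 31).
Feb 5, 2177 → Mar 5, 2177: 28 days (February has 28).
Mar 5, 2177 → Apr 5, 2177: 31 days (March has 31).
Apr 5, 2177 → May 5, 2177: 30 days (April has 30).
May 5, 2177 → Jun 5, 2177: 31 days (May has 31).
Jun 5, 2177 → Jul 5, 2177: 30 days (June has 30).
Jul 5, 2177 → Aug 5, 2177: 31 days (July has 31).
Aug 5, 2177 → Sep 5, 2177: 31 days (August has 31).
Sep 5, 2177 → Oct 5, 2177: 30 days (September has 30).
Oct 5, 2177 → Nov 5, 2177: 31 days (October has 31).
Nov 5, 2177 → Dec 5, 2177: 30 days (November has 30).
Dec 5, 2177 → Dec 21, 2177: 16 days.
Total: 1446 days.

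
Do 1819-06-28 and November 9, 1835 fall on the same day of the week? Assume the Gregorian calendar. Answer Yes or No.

Yes

From Jun 28, 1819 to Nov 9, 1835 is 5978 days.
5978 mod 7 = 0, so they are the same weekday.
(Jun 28, 1819 is a Monday; Nov 9, 1835 is a Monday.)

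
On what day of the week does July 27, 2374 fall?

Doomsday rule: the anchor day for the 2300s is Wednesday. For year 74: 74÷12 = 6 r 2, and 2÷4 = 0, so 6+2+0 = 8.
Wednesday + 8 ≡ Thursday — that's 2374's doomsday.
In July the doomsday date is Jul 11.
Jul 27 is 16 days after Jul 11; 16 mod 7 = 2, so Thursday + 2 = Saturday.

Saturday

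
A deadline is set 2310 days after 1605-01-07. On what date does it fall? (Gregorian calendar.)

May 6, 1611

+365 (one year) → Jan 7, 1606 (1945 left).
+365 (one year) → Jan 7, 1607 (1580 left).
+365 (one year) → Jan 7, 1608 (1215 left).
+366 (one year; includes Feb 29, 1608) → Jan 7, 1609 (849 left).
+365 (one year) → Jan 7, 1610 (484 left).
+365 (one year) → Jan 7, 1611 (119 left).
Jan has 31 days: +25 → Feb 1, 1611 (94 left).
Feb has 28 days: +28 → Mar 1, 1611 (66 left).
Mar has 31 days: +31 → Apr 1, 1611 (35 left).
Apr has 30 days: +30 → May 1, 1611 (5 left).
+5 → May 6, 1611.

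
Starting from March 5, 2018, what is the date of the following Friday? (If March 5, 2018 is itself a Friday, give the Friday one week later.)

March 9, 2018

Mar 5, 2018 is a Monday.
From Monday to the next Friday is 4 days.
Mar 5, 2018 + 4 = Mar 9, 2018.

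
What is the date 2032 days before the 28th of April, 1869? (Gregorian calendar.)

−365 (one year) → Apr 28, 1868 (1667 left).
−366 (one year; includes Feb 29, 1868) → Apr 28, 1867 (1301 left).
−365 (one year) → Apr 28, 1866 (936 left).
−365 (one year) → Apr 28, 1865 (571 left).
−365 (one year) → Apr 28, 1864 (206 left).
−28 → Mar 31, 1864 (end of Mar, 31 days; 178 left).
−31 → Feb 29, 1864 (end of Feb, 29 days; 147 left).
−29 → Jan 31, 1864 (end of Jan, 31 days; 118 left).
−31 → Dec 31, 1863 (end of Dec, 31 days; 87 left).
−31 → Nov 30, 1863 (end of Nov, 30 days; 56 left).
−30 → Oct 31, 1863 (end of Oct, 31 days; 26 left).
−26 → Oct 5, 1863.

October 5, 1863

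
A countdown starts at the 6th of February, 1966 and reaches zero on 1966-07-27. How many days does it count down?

171

Feb 6, 1966 → Mar 6, 1966: 28 days (February has 28).
Mar 6, 1966 → Apr 6, 1966: 31 days (March has 31).
Apr 6, 1966 → May 6, 1966: 30 days (April has 30).
May 6, 1966 → Jun 6, 1966: 31 days (May has 31).
Jun 6, 1966 → Jul 6, 1966: 30 days (June has 30).
Jul 6, 1966 → Jul 27, 1966: 21 days.
Total: 171 days.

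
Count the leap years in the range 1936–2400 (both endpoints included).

Multiples of 4 in [1936,2400]: 117.
Of those, multiples of 100: 5 (not leap unless ÷400).
Multiples of 400: 2.
Leap years = 117 − 5 + 2 = 114.

114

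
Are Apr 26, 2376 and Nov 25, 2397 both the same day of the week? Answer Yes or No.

No

From Apr 26, 2376 to Nov 25, 2397 is 7883 days.
7883 mod 7 = 1, so they are different weekdays.
(Apr 26, 2376 is a Monday; Nov 25, 2397 is a Tuesday.)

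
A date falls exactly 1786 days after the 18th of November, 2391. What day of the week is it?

First find the weekday of Nov 18, 2391. Doomsday rule: the anchor day for the 2300s is Wednesday. For year 91: 91÷12 = 7 r 7, and 7÷4 = 1, so 7+7+1 = 15.
Wednesday + 15 ≡ Thursday — that's 2391's doomsday.
In November the doomsday date is Nov 7.
Nov 18 is 11 days after Nov 7; 11 mod 7 = 4, so Thursday + 4 = Monday.
1786 mod 7 = 1, so 1786 days after a Monday is Monday + 1 = Tuesday.

Tuesday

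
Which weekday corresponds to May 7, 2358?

Doomsday rule: the anchor day for the 2300s is Wednesday. For year 58: 58÷12 = 4 r 10, and 10÷4 = 2, so 4+10+2 = 16.
Wednesday + 16 ≡ Friday — that's 2358's doomsday.
In May the doomsday date is May 9.
May 7 is 2 days before May 9; 2 mod 7 = 2, so Friday − 2 = Wednesday.

Wednesday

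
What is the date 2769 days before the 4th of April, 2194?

September 4, 2186

−365 (one year) → Apr 4, 2193 (2404 left).
−365 (one year) → Apr 4, 2192 (2039 left).
−366 (one year; includes Feb 29, 2192) → Apr 4, 2191 (1673 left).
−365 (one year) → Apr 4, 2190 (1308 left).
−365 (one year) → Apr 4, 2189 (943 left).
−365 (one year) → Apr 4, 2188 (578 left).
−366 (one year; includes Feb 29, 2188) → Apr 4, 2187 (212 left).
−4 → Mar 31, 2187 (end of Mar, 31 days; 208 left).
−31 → Feb 28, 2187 (end of Feb, 28 days; 177 left).
−28 → Jan 31, 2187 (end of Jan, 31 days; 149 left).
−31 → Dec 31, 2186 (end of Dec, 31 days; 118 left).
−31 → Nov 30, 2186 (end of Nov, 30 days; 87 left).
−30 → Oct 31, 2186 (end of Oct, 31 days; 57 left).
−31 → Sep 30, 2186 (end of Sep, 30 days; 26 left).
−26 → Sep 4, 2186.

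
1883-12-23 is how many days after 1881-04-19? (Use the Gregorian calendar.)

Apr 19, 1881 → Apr 19, 1882: 365 days.
Apr 19, 1882 → Apr 19, 1883: 365 days.
Apr 19, 1883 → May 19, 1883: 30 days (April has 30).
May 19, 1883 → Jun 19, 1883: 31 days (May has 31).
Jun 19, 1883 → Jul 19, 1883: 30 days (June has 30).
Jul 19, 1883 → Aug 19, 1883: 31 days (July has 31).
Aug 19, 1883 → Sep 19, 1883: 31 days (August has 31).
Sep 19, 1883 → Oct 19, 1883: 30 days (September has 30).
Oct 19, 1883 → Nov 19, 1883: 31 days (October has 31).
Nov 19, 1883 → Dec 19, 1883: 30 days (November has 30).
Dec 19, 1883 → Dec 23, 1883: 4 days.
Total: 978 days.

978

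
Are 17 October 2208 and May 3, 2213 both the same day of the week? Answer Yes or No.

Yes

From Oct 17, 2208 to May 3, 2213 is 1659 days.
1659 mod 7 = 0, so they are the same weekday.
(Oct 17, 2208 is a Monday; May 3, 2213 is a Monday.)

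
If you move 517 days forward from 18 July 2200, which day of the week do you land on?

Thursday

First find the weekday of Jul 18, 2200. Doomsday rule: the anchor day for the 2200s is Friday. For year 00: 0÷12 = 0 r 0, and 0÷4 = 0, so 0+0+0 = 0.
Friday + 0 ≡ Friday — that's 2200's doomsday.
In July the doomsday date is Jul 11.
Jul 18 is 7 days after Jul 11; 7 mod 7 = 0, so Friday + 0 = Friday.
517 mod 7 = 6, so 517 days after a Friday is Friday + 6 = Thursday.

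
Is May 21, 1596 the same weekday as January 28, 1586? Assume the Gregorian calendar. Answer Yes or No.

Yes

From Jan 28, 1586 to May 21, 1596 is 3766 days.
3766 mod 7 = 0, so they are the same weekday.
(Jan 28, 1586 is a Tuesday; May 21, 1596 is a Tuesday.)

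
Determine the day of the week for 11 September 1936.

January 1, 1936 is a Wednesday.
Jan 1, 1936 → Feb 1, 1936: 31 days (January has 31).
Feb 1, 1936 → Mar 1, 1936: 29 days (February has 29).
Mar 1, 1936 → Apr 1, 1936: 31 days (March has 31).
Apr 1, 1936 → May 1, 1936: 30 days (April has 30).
May 1, 1936 → Jun 1, 1936: 31 days (May has 31).
Jun 1, 1936 → Jul 1, 1936: 30 days (June has 30).
Jul 1, 1936 → Aug 1, 1936: 31 days (July has 31).
Aug 1, 1936 → Sep 1, 1936: 31 days (August has 31).
Sep 1, 1936 → Sep 11, 1936: 10 days.
Total: 254 days.
254 mod 7 = 2, so Wednesday + 2 = Friday.

Friday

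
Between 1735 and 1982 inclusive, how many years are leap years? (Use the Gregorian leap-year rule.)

60

Multiples of 4 in [1735,1982]: 62.
Of those, multiples of 100: 2 (not leap unless ÷400).
Multiples of 400: 0.
Leap years = 62 − 2 + 0 = 60.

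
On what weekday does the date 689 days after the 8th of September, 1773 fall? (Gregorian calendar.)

Sep 8, 1773 is a Wednesday.
689 mod 7 = 3, so 689 days after a Wednesday is Wednesday + 3 = Saturday.

Saturday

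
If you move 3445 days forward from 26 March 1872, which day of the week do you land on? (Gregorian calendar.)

First find the weekday of Mar 26, 1872. Doomsday rule: the anchor day for the 1800s is Friday. For year 72: 72÷12 = 6 r 0, and 0÷4 = 0, so 6+0+0 = 6.
Friday + 6 ≡ Thursday — that's 1872's doomsday.
In March the doomsday date is Mar 14.
Mar 26 is 12 days after Mar 14; 12 mod 7 = 5, so Thursday + 5 = Tuesday.
3445 mod 7 = 1, so 3445 days after a Tuesday is Tuesday + 1 = Wednesday.

Wednesday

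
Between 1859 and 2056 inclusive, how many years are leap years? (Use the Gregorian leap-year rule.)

49

Multiples of 4 in [1859,2056]: 50.
Of those, multiples of 100: 2 (not leap unless ÷400).
Multiples of 400: 1.
Leap years = 50 − 2 + 1 = 49.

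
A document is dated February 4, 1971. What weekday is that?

Doomsday rule: the anchor day for the 1900s is Wednesday. For year 71: 71÷12 = 5 r 11, and 11÷4 = 2, so 5+11+2 = 18.
Wednesday + 18 ≡ Sunday — that's 1971's doomsday.
In February the doomsday date is Feb 28 (1971 is not a leap year).
Feb 4 is 24 days before Feb 28; 24 mod 7 = 3, so Sunday − 3 = Thursday.

Thursday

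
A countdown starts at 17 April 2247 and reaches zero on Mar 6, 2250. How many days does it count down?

Apr 17, 2247 → Apr 17, 2248: 366 days (Feb 29, 2248 is in that span).
Apr 17, 2248 → Apr 17, 2249: 365 days.
Apr 17, 2249 → May 17, 2249: 30 days (April has 30).
May 17, 2249 → Jun 17, 2249: 31 days (May has 31).
Jun 17, 2249 → Jul 17, 2249: 30 days (June has 30).
Jul 17, 2249 → Aug 17, 2249: 31 days (July has 31).
Aug 17, 2249 → Sep 17, 2249: 31 days (August has 31).
Sep 17, 2249 → Oct 17, 2249: 30 days (September has 30).
Oct 17, 2249 → Nov 17, 2249: 31 days (October has 31).
Nov 17, 2249 → Dec 17, 2249: 30 days (November has 30).
Dec 17, 2249 → Jan 17, 2250: 31 days (December has 31).
Jan 17, 2250 → Feb 17, 2250: 31 days (January has 31).
Feb 17, 2250 → Mar 6, 2250: 17 days.
Total: 1054 days.

1054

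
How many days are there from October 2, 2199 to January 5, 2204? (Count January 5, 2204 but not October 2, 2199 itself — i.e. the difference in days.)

Oct 2, 2199 → Oct 2, 2200: 365 days.
Oct 2, 2200 → Oct 2, 2201: 365 days.
Oct 2, 2201 → Oct 2, 2202: 365 days.
Oct 2, 2202 → Oct 2, 2203: 365 days.
Oct 2, 2203 → Nov 2, 2203: 31 days (October has 31).
Nov 2, 2203 → Dec 2, 2203: 30 days (November has 30).
Dec 2, 2203 → Jan 2, 2204: 31 days (December has 31).
Jan 2, 2204 → Jan 5, 2204: 3 days.
Total: 1555 days.

1555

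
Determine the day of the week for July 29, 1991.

Monday

Doomsday rule: the anchor day for the 1900s is Wednesday. For year 91: 91÷12 = 7 r 7, and 7÷4 = 1, so 7+7+1 = 15.
Wednesday + 15 ≡ Thursday — that's 1991's doomsday.
In July the doomsday date is Jul 11.
Jul 29 is 18 days after Jul 11; 18 mod 7 = 4, so Thursday + 4 = Monday.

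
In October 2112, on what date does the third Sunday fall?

October 16, 2112

October 1, 2112 is a Saturday.
The first Sunday is therefore October 2 (1 days later).
The third Sunday is 2 + 2×7 = October 16.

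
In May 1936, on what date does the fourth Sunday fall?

May 1, 1936 is a Friday.
The first Sunday is therefore May 3 (2 days later).
The fourth Sunday is 3 + 3×7 = May 24.

May 24, 1936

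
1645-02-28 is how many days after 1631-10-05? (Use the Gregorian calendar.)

Oct 5, 1631 → Oct 5, 1632: 366 days (Feb 29, 1632 is in that span).
Oct 5, 1632 → Oct 5, 1633: 365 days.
Oct 5, 1633 → Oct 5, 1634: 365 days.
Oct 5, 1634 → Oct 5, 1635: 365 days.
Oct 5, 1635 → Oct 5, 1636: 366 days (Feb 29, 1636 is in that span).
Oct 5, 1636 → Oct 5, 1637: 365 days.
Oct 5, 1637 → Oct 5, 1638: 365 days.
Oct 5, 1638 → Oct 5, 1639: 365 days.
Oct 5, 1639 → Oct 5, 1640: 366 days (Feb 29, 1640 is in that span).
Oct 5, 1640 → Oct 5, 1641: 365 days.
Oct 5, 1641 → Oct 5, 1642: 365 days.
Oct 5, 1642 → Oct 5, 1643: 365 days.
Oct 5, 1643 → Oct 5, 1644: 366 days (Feb 29, 1644 is in that span).
Oct 5, 1644 → Nov 5, 1644: 31 days (October has 31).
Nov 5, 1644 → Dec 5, 1644: 30 days (November has 30).
Dec 5, 1644 → Jan 5, 1645: 31 days (December has 31).
Jan 5, 1645 → Feb 5, 1645: 31 days (January has 31).
Feb 5, 1645 → Feb 28, 1645: 23 days.
Total: 4895 days.

4895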